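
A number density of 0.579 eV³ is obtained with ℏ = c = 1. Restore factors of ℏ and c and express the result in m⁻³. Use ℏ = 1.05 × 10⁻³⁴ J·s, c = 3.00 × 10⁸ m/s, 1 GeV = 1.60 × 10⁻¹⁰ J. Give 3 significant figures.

Number density is [L]⁻³ = [E]³/(ℏc)³.
1 GeV³ → 1/(ℏc)³ × (1 GeV in J)³ = 1.31 × 10⁴⁷ m⁻³.
Convert the energy scale: 0.579 eV³ = 5.79 × 10⁻²⁸ GeV³.
Result: 5.79 × 10⁻²⁸ × 1.31 × 10⁴⁷ = 7.59 × 10¹⁹ m⁻³.

7.59 × 10¹⁹ m⁻³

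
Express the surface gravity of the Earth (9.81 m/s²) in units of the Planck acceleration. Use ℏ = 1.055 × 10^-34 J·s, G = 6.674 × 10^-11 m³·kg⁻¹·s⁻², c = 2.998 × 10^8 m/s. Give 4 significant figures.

1.764 × 10^-51

Planck acceleration: a_P = √(c⁷/(ℏG)) = 5.560 × 10^51 m/s².
9.81 / 5.560 × 10^51 = 1.764 × 10^-51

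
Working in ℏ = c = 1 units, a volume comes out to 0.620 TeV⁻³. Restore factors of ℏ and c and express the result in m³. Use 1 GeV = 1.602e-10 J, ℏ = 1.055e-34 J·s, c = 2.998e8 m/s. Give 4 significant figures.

4.772e-57 m³

Volume is [L]³ = [E]⁻³·(ℏc)³.
1 GeV⁻³ → (ℏc)³ × (1 GeV in J)⁻³ = 7.696e-48 m³.
Convert the energy scale: 0.620 TeV⁻³ = 6.20e-10 GeV⁻³.
Result: 6.20e-10 × 7.696e-48 = 4.772e-57 m³.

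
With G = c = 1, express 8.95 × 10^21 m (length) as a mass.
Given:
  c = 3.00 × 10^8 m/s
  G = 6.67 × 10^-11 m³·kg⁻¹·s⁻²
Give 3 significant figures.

1.21 × 10^49 kg

Length → mass via c²/G.
8.95 × 10^21 m × (c²/G) = 1.21 × 10^49 kg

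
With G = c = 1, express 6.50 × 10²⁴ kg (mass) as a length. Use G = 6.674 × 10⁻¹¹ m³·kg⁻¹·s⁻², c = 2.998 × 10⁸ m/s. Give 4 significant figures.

4.827 × 10⁻³ m

In G = c = 1 units mass has dimensions of length; the conversion factor is G/c².
6.50 × 10²⁴ kg × (G/c²) = 4.827 × 10⁻³ m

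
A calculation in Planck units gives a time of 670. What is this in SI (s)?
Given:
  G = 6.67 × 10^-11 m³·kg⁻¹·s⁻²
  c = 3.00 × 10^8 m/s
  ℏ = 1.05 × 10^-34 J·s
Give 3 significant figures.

3.60 × 10^-41 s

One Planck time: t_P = √(ℏG/c⁵) = 5.37 × 10^-44 s.
670 × 5.37 × 10^-44 s = 3.60 × 10^-41 s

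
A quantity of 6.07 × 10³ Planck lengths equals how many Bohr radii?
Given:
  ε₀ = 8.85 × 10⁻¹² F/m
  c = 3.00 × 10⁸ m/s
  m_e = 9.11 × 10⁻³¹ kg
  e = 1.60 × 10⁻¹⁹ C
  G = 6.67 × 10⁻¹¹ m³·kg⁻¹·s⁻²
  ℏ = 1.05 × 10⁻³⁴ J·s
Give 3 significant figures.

Planck length: ℓ_P = √(ℏG/c³) = 1.61 × 10⁻³⁵ m
Bohr radius: a₀ = 4πε₀ℏ²/(m_e e²) = 5.26 × 10⁻¹¹ m
6.07 × 10³ × 1.61 × 10⁻³⁵ / 5.26 × 10⁻¹¹ = 1.86 × 10⁻²¹

1.86 × 10⁻²¹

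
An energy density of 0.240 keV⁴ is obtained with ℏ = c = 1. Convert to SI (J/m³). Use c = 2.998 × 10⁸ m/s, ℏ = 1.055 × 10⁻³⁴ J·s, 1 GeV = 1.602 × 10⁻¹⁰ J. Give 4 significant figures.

4.996 × 10¹² J/m³

[E]/[L]³ = [E]⁴/(ℏc)³; restore (ℏc)⁻³.
1 GeV⁴ → 1/(ℏc)³ × (1 GeV in J)⁴ = 2.082 × 10³⁷ J/m³.
Convert the energy scale: 0.240 keV⁴ = 2.40 × 10⁻²⁵ GeV⁴.
Result: 2.40 × 10⁻²⁵ × 2.082 × 10³⁷ = 4.996 × 10¹² J/m³.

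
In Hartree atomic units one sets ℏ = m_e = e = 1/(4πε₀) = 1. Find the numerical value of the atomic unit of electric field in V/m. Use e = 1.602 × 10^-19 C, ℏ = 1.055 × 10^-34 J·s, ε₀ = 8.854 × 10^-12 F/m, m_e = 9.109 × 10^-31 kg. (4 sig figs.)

E_au = E_h/(e a₀) = m_e²e⁵/((4πε₀)³ℏ⁴)
E_h = 4.354 × 10^-18 J
a₀ = 5.297 × 10^-11 m
E_h/(e·a₀) = 5.131 × 10^11 V/m

5.131 × 10^11 V/m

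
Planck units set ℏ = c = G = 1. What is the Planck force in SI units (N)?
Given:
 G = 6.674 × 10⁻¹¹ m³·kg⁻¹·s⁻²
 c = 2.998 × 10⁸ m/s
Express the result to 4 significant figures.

1.210 × 10⁴⁴ N

The unique combination of the constants set to 1 with dimensions of force is F_P = c⁴/G.
  = 8.078 × 10³³ / 6.674 × 10⁻¹¹
  = 1.210 × 10⁴⁴ N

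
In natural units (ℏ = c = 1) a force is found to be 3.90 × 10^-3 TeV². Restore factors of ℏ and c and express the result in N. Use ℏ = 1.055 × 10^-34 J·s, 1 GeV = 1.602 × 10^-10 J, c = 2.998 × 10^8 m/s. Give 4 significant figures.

3.165 × 10^9 N

Force is [E]/[L] = [E]²/(ℏc); restore (ℏc)⁻¹.
1 GeV² → 1/(ℏc) × (1 GeV in J)² = 8.114 × 10^5 N.
Convert the energy scale: 3.90 × 10^-3 TeV² = 3.90 × 10^3 GeV².
Result: 3.90 × 10^3 × 8.114 × 10^5 = 3.165 × 10^9 N.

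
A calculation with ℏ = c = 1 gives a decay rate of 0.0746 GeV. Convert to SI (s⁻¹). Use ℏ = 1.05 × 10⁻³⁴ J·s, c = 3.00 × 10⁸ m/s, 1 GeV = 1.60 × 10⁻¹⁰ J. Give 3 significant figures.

A rate is [E]/ℏ; divide by ℏ.
1 GeV → 1/ℏ × (1 GeV in J) = 1.52 × 10²⁴ s⁻¹.
Result: 0.0746 × 1.52 × 10²⁴ = 1.14 × 10²³ s⁻¹.

1.14 × 10²³ s⁻¹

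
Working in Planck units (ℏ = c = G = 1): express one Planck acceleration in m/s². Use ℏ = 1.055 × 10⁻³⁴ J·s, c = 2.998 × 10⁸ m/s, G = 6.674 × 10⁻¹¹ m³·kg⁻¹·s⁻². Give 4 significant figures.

5.560 × 10⁵¹ m/s²

From ℏ = c = G = 1 the acceleration scale is a_P = √(c⁷/(ℏG)).
  = √(3.092 × 10¹⁰³)
  = 5.560 × 10⁵¹ m/s²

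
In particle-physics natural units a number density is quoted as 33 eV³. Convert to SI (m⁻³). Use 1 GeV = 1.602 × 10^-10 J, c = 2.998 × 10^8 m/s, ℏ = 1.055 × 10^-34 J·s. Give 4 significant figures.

4.288 × 10^21 m⁻³

Number density is [L]⁻³ = [E]³/(ℏc)³.
1 GeV³ → 1/(ℏc)³ × (1 GeV in J)³ = 1.299 × 10^47 m⁻³.
Convert the energy scale: 33 eV³ = 3.30 × 10^-26 GeV³.
Result: 3.30 × 10^-26 × 1.299 × 10^47 = 4.288 × 10^21 m⁻³.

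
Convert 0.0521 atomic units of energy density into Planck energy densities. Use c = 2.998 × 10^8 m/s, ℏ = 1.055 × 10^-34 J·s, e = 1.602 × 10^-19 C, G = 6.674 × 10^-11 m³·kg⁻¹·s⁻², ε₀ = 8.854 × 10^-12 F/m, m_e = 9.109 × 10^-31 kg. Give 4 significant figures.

3.294 × 10^-102

atomic unit of energy density: u_au = E_h/a₀³ = m_e⁴e¹⁰/((4πε₀)⁵ℏ⁸) = 2.929 × 10^13 J/m³
Planck energy density: u_P = c⁷/(ℏG²) = 4.632 × 10^113 J/m³
0.0521 × 2.929 × 10^13 / 4.632 × 10^113 = 3.294 × 10^-102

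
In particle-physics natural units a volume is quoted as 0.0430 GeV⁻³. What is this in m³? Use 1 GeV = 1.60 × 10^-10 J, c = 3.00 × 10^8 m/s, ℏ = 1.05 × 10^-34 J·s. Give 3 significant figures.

Volume is [L]³ = [E]⁻³·(ℏc)³.
1 GeV⁻³ → (ℏc)³ × (1 GeV in J)⁻³ = 7.63 × 10^-48 m³.
Result: 0.0430 × 7.63 × 10^-48 = 3.28 × 10^-49 m³.

3.28 × 10^-49 m³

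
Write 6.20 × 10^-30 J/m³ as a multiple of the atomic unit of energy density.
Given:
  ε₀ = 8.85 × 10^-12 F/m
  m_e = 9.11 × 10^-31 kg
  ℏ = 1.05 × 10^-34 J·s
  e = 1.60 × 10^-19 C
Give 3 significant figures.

atomic unit of energy density: u_au = E_h/a₀³ = m_e⁴e¹⁰/((4πε₀)⁵ℏ⁸) = 3.01 × 10^13 J/m³.
6.20 × 10^-30 / 3.01 × 10^13 = 2.06 × 10^-43

2.06 × 10^-43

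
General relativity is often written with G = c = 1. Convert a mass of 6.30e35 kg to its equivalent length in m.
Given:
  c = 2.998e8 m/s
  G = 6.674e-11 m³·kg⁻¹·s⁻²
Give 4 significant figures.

In G = c = 1 units mass has dimensions of length; the conversion factor is G/c².
6.30e35 kg × (G/c²) = 4.678e8 m

4.678e8 m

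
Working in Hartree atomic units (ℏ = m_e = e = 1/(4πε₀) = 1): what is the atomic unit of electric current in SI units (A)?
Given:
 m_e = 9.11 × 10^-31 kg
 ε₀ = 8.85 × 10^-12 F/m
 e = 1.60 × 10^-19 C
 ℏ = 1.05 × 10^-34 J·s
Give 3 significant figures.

The unique combination of the constants set to 1 with dimensions of current is I_au = e E_h/ℏ = m_e e⁵/((4πε₀)²ℏ³).
E_h = 4.38 × 10^-18 J
e·E_h/ℏ = 6.67 × 10^-3 A

6.67 × 10^-3 A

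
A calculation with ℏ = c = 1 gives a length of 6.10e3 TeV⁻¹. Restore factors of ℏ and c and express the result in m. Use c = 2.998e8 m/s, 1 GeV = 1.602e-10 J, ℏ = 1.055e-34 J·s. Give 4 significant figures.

A length is [E]⁻¹ in ℏ=c=1; restore one factor of ℏc.
1 GeV⁻¹ → ℏc × (1 GeV in J)⁻¹ = 1.974e-16 m.
Convert the energy scale: 6.10e3 TeV⁻¹ = 6.10 GeV⁻¹.
Result: 6.10 × 1.974e-16 = 1.204e-15 m.

1.204e-15 m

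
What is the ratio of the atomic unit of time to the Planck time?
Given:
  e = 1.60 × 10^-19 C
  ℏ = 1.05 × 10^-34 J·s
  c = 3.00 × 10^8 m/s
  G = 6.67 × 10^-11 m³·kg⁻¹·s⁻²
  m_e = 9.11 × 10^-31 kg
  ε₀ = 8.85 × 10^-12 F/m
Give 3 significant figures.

atomic unit of time: τ_au = (4πε₀)²ℏ³/(m_e e⁴) = 2.40 × 10^-17 s
Planck time: t_P = √(ℏG/c⁵) = 5.37 × 10^-44 s
ratio = 2.40 × 10^-17 / 5.37 × 10^-44 = 4.47 × 10^26

4.47 × 10^26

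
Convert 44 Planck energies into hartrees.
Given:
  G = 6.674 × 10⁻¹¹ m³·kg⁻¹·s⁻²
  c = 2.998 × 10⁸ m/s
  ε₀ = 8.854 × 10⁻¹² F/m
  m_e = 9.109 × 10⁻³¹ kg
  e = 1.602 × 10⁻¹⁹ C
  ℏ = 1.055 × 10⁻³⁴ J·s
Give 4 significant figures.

1.977 × 10²⁸

Planck energy: E_P = √(ℏc⁵/G) = 1.957 × 10⁹ J
hartree: E_h = m_e e⁴/(4πε₀ℏ)² = 4.354 × 10⁻¹⁸ J
44 × 1.957 × 10⁹ / 4.354 × 10⁻¹⁸ = 1.977 × 10²⁸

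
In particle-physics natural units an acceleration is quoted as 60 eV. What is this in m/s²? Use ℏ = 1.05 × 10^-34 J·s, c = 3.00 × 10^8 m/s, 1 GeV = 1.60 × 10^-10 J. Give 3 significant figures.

2.74 × 10^25 m/s²

Acceleration is [L]/[T]² = c·[E]/ℏ.
1 GeV → c/ℏ × (1 GeV in J) = 4.57 × 10^32 m/s².
Convert the energy scale: 60 eV = 6.00 × 10^-8 GeV.
Result: 6.00 × 10^-8 × 4.57 × 10^32 = 2.74 × 10^25 m/s².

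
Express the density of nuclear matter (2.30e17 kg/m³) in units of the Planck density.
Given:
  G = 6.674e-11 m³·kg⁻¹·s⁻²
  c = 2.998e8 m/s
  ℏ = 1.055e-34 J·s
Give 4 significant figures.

Planck density: ρ_P = c⁵/(ℏG²) = 5.154e96 kg/m³.
2.30e17 / 5.154e96 = 4.463e-80

4.463e-80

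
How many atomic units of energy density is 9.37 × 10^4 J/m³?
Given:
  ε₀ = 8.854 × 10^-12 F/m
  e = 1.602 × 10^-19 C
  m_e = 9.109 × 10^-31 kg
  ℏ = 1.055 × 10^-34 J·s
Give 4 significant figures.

atomic unit of energy density: u_au = E_h/a₀³ = m_e⁴e¹⁰/((4πε₀)⁵ℏ⁸) = 2.929 × 10^13 J/m³.
9.37 × 10^4 / 2.929 × 10^13 = 3.199 × 10^-9

3.199 × 10^-9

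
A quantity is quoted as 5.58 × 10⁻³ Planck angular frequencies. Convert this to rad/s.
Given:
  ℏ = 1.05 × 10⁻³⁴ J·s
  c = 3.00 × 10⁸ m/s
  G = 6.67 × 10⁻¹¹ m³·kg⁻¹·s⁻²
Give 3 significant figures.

1.04 × 10⁴¹ rad/s

One Planck angular frequency: ω_P = √(c⁵/(ℏG)) = 1.86 × 10⁴³ rad/s.
5.58 × 10⁻³ × 1.86 × 10⁴³ rad/s = 1.04 × 10⁴¹ rad/s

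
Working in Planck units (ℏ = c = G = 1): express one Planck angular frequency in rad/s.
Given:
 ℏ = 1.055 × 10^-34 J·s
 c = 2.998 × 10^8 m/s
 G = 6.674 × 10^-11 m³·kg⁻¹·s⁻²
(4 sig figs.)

From ℏ = c = G = 1 the angular frequency scale is ω_P = √(c⁵/(ℏG)).
  = √(3.440 × 10^86)
  = 1.855 × 10^43 rad/s

1.855 × 10^43 rad/s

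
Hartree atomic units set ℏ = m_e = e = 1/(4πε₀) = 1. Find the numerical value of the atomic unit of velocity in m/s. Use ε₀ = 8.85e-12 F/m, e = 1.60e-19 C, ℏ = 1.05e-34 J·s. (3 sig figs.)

2.19e6 m/s

The unique combination of the constants set to 1 with dimensions of velocity is v_au = e²/(4πε₀ℏ).
  = 2.56e-38 / 1.17e-44
  = 2.19e6 m/s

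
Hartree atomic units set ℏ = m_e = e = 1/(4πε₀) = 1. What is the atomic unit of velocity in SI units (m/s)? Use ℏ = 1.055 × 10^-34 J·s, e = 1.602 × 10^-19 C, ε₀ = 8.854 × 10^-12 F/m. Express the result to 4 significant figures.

2.186 × 10^6 m/s

From ℏ = m_e = e = 1/(4πε₀) = 1 the velocity scale is v_au = e²/(4πε₀ℏ).
  = 2.566 × 10^-38 / 1.174 × 10^-44
  = 2.186 × 10^6 m/s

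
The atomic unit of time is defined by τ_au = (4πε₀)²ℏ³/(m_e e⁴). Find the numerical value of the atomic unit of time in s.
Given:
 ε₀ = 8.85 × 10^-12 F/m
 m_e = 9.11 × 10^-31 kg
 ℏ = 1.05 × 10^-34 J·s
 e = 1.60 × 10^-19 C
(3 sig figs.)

2.40 × 10^-17 s

τ_au = (4πε₀)²ℏ³/(m_e e⁴)
E_h = 4.38 × 10^-18 J
ℏ/E_h = 2.40 × 10^-17 s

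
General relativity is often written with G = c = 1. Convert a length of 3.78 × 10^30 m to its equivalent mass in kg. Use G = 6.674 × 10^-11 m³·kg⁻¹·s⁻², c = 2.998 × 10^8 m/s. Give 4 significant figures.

5.091 × 10^57 kg

Length → mass via c²/G.
3.78 × 10^30 m × (c²/G) = 5.091 × 10^57 kg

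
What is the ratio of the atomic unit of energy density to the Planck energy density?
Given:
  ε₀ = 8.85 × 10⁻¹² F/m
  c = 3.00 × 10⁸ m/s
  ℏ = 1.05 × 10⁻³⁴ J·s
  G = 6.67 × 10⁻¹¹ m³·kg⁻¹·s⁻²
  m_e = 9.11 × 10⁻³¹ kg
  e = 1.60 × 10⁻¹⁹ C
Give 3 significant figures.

atomic unit of energy density: u_au = E_h/a₀³ = m_e⁴e¹⁰/((4πε₀)⁵ℏ⁸) = 3.01 × 10¹³ J/m³
Planck energy density: u_P = c⁷/(ℏG²) = 4.68 × 10¹¹³ J/m³
ratio = 3.01 × 10¹³ / 4.68 × 10¹¹³ = 6.44 × 10⁻¹⁰¹

6.44 × 10⁻¹⁰¹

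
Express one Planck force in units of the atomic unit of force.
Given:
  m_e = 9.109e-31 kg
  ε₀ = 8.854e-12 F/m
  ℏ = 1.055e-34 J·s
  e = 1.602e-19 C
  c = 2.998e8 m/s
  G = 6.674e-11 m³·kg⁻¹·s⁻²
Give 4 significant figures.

1.473e51

Planck force: F_P = c⁴/G = 1.210e44 N
atomic unit of force: F_au = E_h/a₀ = m_e²e⁶/((4πε₀)³ℏ⁴) = 8.220e-8 N
ratio = 1.210e44 / 8.220e-8 = 1.473e51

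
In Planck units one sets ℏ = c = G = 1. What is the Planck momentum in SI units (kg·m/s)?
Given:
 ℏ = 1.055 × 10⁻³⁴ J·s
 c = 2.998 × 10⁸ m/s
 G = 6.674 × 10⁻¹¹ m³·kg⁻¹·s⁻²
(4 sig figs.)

p_P = √(ℏc³/G)
  = √(42.60)
  = 6.527 kg·m/s

6.527 kg·m/s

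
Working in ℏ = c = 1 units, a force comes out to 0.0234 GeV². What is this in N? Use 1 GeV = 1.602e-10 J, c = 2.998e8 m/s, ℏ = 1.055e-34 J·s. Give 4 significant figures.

1.899e4 N

Force is [E]/[L] = [E]²/(ℏc); restore (ℏc)⁻¹.
1 GeV² → 1/(ℏc) × (1 GeV in J)² = 8.114e5 N.
Result: 0.0234 × 8.114e5 = 1.899e4 N.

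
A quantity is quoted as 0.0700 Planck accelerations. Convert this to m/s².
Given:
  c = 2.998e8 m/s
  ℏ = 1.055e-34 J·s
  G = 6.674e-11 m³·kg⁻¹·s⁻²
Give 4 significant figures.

One Planck acceleration: a_P = √(c⁷/(ℏG)) = 5.560e51 m/s².
0.0700 × 5.560e51 m/s² = 3.892e50 m/s²

3.892e50 m/s²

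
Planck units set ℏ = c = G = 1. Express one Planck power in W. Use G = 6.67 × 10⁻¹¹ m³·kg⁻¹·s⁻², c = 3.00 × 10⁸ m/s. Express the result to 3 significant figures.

From ℏ = c = G = 1 the power scale is P_P = c⁵/G.
  = 2.43 × 10⁴² / 6.67 × 10⁻¹¹
  = 3.64 × 10⁵² W

3.64 × 10⁵² W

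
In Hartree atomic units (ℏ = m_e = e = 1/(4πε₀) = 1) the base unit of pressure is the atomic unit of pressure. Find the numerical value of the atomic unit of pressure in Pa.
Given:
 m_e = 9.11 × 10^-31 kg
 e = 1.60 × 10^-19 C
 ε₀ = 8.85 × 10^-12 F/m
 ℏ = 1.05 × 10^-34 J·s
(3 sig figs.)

P_au = E_h/a₀³ = m_e⁴e¹⁰/((4πε₀)⁵ℏ⁸)
E_h = 4.38 × 10^-18 J
a₀ = 5.26 × 10^-11 m
E_h/a₀³ = 3.01 × 10^13 Pa

3.01 × 10^13 Pa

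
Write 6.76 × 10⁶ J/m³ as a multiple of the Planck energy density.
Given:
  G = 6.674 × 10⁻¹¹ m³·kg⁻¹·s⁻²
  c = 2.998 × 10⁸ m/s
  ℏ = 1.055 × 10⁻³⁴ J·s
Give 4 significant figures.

Planck energy density: u_P = c⁷/(ℏG²) = 4.632 × 10¹¹³ J/m³.
6.76 × 10⁶ / 4.632 × 10¹¹³ = 1.459 × 10⁻¹⁰⁷

1.459 × 10⁻¹⁰⁷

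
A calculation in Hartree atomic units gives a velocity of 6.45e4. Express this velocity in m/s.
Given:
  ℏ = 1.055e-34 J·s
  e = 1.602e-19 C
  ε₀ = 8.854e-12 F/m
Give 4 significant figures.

One atomic unit of velocity: v_au = e²/(4πε₀ℏ) = 2.186e6 m/s.
6.45e4 × 2.186e6 m/s = 1.410e11 m/s

1.410e11 m/s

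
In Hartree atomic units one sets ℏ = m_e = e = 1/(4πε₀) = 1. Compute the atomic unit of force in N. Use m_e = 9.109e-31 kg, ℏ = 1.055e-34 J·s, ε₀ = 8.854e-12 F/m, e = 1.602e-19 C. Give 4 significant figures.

8.220e-8 N

F_au = E_h/a₀ = m_e²e⁶/((4πε₀)³ℏ⁴)
E_h = 4.354e-18 J
a₀ = 5.297e-11 m
E_h/a₀ = 8.220e-8 N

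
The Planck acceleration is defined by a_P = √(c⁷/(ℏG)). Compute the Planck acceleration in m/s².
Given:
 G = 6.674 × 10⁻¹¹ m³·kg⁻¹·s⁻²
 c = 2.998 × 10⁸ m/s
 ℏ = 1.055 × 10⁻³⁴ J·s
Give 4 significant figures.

a_P = √(c⁷/(ℏG))
  = √(3.092 × 10¹⁰³)
  = 5.560 × 10⁵¹ m/s²

5.560 × 10⁵¹ m/s²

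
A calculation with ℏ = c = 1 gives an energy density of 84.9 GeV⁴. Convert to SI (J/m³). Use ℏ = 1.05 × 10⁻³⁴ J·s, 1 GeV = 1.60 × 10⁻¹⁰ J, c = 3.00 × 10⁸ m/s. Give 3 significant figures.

[E]/[L]³ = [E]⁴/(ℏc)³; restore (ℏc)⁻³.
1 GeV⁴ → 1/(ℏc)³ × (1 GeV in J)⁴ = 2.10 × 10³⁷ J/m³.
Result: 84.9 × 2.10 × 10³⁷ = 1.78 × 10³⁹ J/m³.

1.78 × 10³⁹ J/m³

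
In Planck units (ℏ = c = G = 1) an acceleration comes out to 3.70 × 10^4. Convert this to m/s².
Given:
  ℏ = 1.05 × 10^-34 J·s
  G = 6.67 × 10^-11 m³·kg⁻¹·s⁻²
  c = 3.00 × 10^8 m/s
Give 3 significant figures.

2.07 × 10^56 m/s²

One Planck acceleration: a_P = √(c⁷/(ℏG)) = 5.59 × 10^51 m/s².
3.70 × 10^4 × 5.59 × 10^51 m/s² = 2.07 × 10^56 m/s²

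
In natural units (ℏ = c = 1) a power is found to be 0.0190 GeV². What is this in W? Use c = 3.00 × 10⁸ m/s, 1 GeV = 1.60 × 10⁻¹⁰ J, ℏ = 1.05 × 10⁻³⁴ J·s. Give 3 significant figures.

Power is [E]/[T] = [E]²/ℏ.
1 GeV² → 1/ℏ × (1 GeV in J)² = 2.44 × 10¹⁴ W.
Result: 0.0190 × 2.44 × 10¹⁴ = 4.63 × 10¹² W.

4.63 × 10¹² W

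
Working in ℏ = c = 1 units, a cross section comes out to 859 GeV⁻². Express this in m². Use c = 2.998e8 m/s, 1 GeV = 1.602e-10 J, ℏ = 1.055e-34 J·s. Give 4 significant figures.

Area is [L]² = [E]⁻²·(ℏc)²; restore (ℏc)².
1 GeV⁻² → (ℏc)² × (1 GeV in J)⁻² = 3.898e-32 m².
Result: 859 × 3.898e-32 = 3.348e-29 m².

3.348e-29 m²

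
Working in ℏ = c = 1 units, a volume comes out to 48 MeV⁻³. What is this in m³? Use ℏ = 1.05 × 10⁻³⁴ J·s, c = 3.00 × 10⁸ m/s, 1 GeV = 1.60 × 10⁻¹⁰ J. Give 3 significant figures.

Volume is [L]³ = [E]⁻³·(ℏc)³.
1 GeV⁻³ → (ℏc)³ × (1 GeV in J)⁻³ = 7.63 × 10⁻⁴⁸ m³.
Convert the energy scale: 48 MeV⁻³ = 4.80 × 10¹⁰ GeV⁻³.
Result: 4.80 × 10¹⁰ × 7.63 × 10⁻⁴⁸ = 3.66 × 10⁻³⁷ m³.

3.66 × 10⁻³⁷ m³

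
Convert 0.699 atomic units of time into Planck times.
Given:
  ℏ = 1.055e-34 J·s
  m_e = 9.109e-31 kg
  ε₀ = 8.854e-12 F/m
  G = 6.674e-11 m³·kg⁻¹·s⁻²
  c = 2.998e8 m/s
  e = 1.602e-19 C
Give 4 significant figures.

3.141e26

atomic unit of time: τ_au = (4πε₀)²ℏ³/(m_e e⁴) = 2.423e-17 s
Planck time: t_P = √(ℏG/c⁵) = 5.392e-44 s
0.699 × 2.423e-17 / 5.392e-44 = 3.141e26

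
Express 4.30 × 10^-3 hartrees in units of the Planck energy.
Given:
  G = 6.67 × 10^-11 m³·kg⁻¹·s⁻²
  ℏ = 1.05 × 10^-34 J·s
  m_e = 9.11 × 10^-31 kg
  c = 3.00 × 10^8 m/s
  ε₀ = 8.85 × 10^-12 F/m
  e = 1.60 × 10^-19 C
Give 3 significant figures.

hartree: E_h = m_e e⁴/(4πε₀ℏ)² = 4.38 × 10^-18 J
Planck energy: E_P = √(ℏc⁵/G) = 1.96 × 10^9 J
4.30 × 10^-3 × 4.38 × 10^-18 / 1.96 × 10^9 = 9.63 × 10^-30

9.63 × 10^-30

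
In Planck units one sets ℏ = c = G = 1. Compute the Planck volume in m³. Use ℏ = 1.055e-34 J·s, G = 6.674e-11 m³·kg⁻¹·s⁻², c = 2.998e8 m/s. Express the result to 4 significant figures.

V_P = (ℏG/c³)^(3/2)
  = √(1.784e-209)
  = 4.224e-105 m³

4.224e-105 m³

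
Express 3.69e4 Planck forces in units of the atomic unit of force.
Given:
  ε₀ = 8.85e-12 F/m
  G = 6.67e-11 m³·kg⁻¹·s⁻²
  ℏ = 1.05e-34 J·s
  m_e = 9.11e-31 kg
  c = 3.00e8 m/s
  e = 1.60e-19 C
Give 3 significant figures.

5.38e55

Planck force: F_P = c⁴/G = 1.21e44 N
atomic unit of force: F_au = E_h/a₀ = m_e²e⁶/((4πε₀)³ℏ⁴) = 8.33e-8 N
3.69e4 × 1.21e44 / 8.33e-8 = 5.38e55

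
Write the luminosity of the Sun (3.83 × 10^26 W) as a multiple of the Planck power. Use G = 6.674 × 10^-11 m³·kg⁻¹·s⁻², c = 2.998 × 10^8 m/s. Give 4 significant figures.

Planck power: P_P = c⁵/G = 3.629 × 10^52 W.
3.83 × 10^26 / 3.629 × 10^52 = 1.055 × 10^-26

1.055 × 10^-26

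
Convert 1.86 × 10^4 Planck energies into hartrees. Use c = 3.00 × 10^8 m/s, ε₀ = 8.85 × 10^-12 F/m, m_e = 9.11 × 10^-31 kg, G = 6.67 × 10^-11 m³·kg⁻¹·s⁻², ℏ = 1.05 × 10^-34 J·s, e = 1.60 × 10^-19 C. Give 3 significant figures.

Planck energy: E_P = √(ℏc⁵/G) = 1.96 × 10^9 J
hartree: E_h = m_e e⁴/(4πε₀ℏ)² = 4.38 × 10^-18 J
1.86 × 10^4 × 1.96 × 10^9 / 4.38 × 10^-18 = 8.31 × 10^30

8.31 × 10^30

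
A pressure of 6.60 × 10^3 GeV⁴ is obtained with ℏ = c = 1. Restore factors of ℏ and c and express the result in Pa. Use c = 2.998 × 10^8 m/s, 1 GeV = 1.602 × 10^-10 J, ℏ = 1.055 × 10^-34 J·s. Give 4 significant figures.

Pressure is [E]/[L]³ = [E]⁴/(ℏc)³.
1 GeV⁴ → 1/(ℏc)³ × (1 GeV in J)⁴ = 2.082 × 10^37 Pa.
Result: 6.60 × 10^3 × 2.082 × 10^37 = 1.374 × 10^41 Pa.

1.374 × 10^41 Pa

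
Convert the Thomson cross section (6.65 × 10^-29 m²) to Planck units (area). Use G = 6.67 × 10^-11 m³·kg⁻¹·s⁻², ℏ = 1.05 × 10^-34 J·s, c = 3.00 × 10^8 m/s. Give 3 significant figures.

Planck area: A_P = ℏG/c³ = 2.59 × 10^-70 m².
6.65 × 10^-29 / 2.59 × 10^-70 = 2.56 × 10^41

2.56 × 10^41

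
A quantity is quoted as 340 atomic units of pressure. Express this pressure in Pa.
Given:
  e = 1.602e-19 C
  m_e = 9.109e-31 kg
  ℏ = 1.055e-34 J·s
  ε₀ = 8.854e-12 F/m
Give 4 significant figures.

9.959e15 Pa

One atomic unit of pressure: P_au = E_h/a₀³ = m_e⁴e¹⁰/((4πε₀)⁵ℏ⁸) = 2.929e13 Pa.
340 × 2.929e13 Pa = 9.959e15 Pa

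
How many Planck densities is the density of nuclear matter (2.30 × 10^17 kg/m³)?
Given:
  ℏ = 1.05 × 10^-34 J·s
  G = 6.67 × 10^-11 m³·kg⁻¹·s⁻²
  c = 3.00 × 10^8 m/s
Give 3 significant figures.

4.42 × 10^-80

Planck density: ρ_P = c⁵/(ℏG²) = 5.20 × 10^96 kg/m³.
2.30 × 10^17 / 5.20 × 10^96 = 4.42 × 10^-80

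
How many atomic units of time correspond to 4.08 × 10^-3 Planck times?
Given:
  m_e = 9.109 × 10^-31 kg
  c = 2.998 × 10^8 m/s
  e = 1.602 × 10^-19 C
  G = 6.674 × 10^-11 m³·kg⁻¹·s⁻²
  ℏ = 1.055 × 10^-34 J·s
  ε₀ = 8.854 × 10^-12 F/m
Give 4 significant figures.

Planck time: t_P = √(ℏG/c⁵) = 5.392 × 10^-44 s
atomic unit of time: τ_au = (4πε₀)²ℏ³/(m_e e⁴) = 2.423 × 10^-17 s
4.08 × 10^-3 × 5.392 × 10^-44 / 2.423 × 10^-17 = 9.080 × 10^-30

9.080 × 10^-30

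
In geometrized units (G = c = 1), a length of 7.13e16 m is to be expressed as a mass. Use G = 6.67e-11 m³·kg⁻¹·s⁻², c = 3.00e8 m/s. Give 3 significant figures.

Length → mass via c²/G.
7.13e16 m × (c²/G) = 9.62e43 kg

9.62e43 kg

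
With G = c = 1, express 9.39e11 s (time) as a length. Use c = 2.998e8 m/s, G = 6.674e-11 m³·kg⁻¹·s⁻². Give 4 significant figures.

Time → length via c.
9.39e11 s × (c) = 2.815e20 m

2.815e20 m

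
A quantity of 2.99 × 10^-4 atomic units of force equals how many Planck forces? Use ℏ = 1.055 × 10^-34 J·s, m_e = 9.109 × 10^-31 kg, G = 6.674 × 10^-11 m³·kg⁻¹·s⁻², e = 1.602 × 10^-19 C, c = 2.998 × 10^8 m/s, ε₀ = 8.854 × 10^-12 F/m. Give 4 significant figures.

atomic unit of force: F_au = E_h/a₀ = m_e²e⁶/((4πε₀)³ℏ⁴) = 8.220 × 10^-8 N
Planck force: F_P = c⁴/G = 1.210 × 10^44 N
2.99 × 10^-4 × 8.220 × 10^-8 / 1.210 × 10^44 = 2.030 × 10^-55

2.030 × 10^-55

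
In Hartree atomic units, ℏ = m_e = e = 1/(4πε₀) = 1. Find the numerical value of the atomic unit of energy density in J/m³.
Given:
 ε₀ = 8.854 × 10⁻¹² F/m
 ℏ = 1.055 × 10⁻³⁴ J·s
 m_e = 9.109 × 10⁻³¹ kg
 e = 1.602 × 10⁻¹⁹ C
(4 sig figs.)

The unique combination of the constants set to 1 with dimensions of energy density is u_au = E_h/a₀³ = m_e⁴e¹⁰/((4πε₀)⁵ℏ⁸).
E_h = 4.354 × 10⁻¹⁸ J
a₀ = 5.297 × 10⁻¹¹ m
E_h/a₀³ = 2.929 × 10¹³ J/m³

2.929 × 10¹³ J/m³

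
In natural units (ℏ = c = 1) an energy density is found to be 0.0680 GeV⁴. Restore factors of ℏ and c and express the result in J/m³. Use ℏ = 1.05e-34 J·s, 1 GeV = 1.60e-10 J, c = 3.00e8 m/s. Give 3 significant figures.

1.43e36 J/m³

[E]/[L]³ = [E]⁴/(ℏc)³; restore (ℏc)⁻³.
1 GeV⁴ → 1/(ℏc)³ × (1 GeV in J)⁴ = 2.10e37 J/m³.
Result: 0.0680 × 2.10e37 = 1.43e36 J/m³.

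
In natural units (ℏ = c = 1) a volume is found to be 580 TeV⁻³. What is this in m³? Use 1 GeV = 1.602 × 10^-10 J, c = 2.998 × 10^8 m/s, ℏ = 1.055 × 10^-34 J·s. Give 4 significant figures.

Volume is [L]³ = [E]⁻³·(ℏc)³.
1 GeV⁻³ → (ℏc)³ × (1 GeV in J)⁻³ = 7.696 × 10^-48 m³.
Convert the energy scale: 580 TeV⁻³ = 5.80 × 10^-7 GeV⁻³.
Result: 5.80 × 10^-7 × 7.696 × 10^-48 = 4.464 × 10^-54 m³.

4.464 × 10^-54 m³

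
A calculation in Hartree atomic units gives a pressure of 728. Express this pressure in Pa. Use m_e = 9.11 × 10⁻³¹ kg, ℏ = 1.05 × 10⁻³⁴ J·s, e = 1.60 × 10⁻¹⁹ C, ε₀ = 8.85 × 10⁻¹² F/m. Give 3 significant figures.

2.19 × 10¹⁶ Pa

One atomic unit of pressure: P_au = E_h/a₀³ = m_e⁴e¹⁰/((4πε₀)⁵ℏ⁸) = 3.01 × 10¹³ Pa.
728 × 3.01 × 10¹³ Pa = 2.19 × 10¹⁶ Pa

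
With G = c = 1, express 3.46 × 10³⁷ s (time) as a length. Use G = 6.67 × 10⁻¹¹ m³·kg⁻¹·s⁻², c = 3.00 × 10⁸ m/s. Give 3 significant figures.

1.04 × 10⁴⁶ m

Time → length via c.
3.46 × 10³⁷ s × (c) = 1.04 × 10⁴⁶ m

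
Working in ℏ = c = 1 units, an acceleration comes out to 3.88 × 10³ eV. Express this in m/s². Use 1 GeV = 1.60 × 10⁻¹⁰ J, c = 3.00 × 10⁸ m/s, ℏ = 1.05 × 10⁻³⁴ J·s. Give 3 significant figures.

1.77 × 10²⁷ m/s²

Acceleration is [L]/[T]² = c·[E]/ℏ.
1 GeV → c/ℏ × (1 GeV in J) = 4.57 × 10³² m/s².
Convert the energy scale: 3.88 × 10³ eV = 3.88 × 10⁻⁶ GeV.
Result: 3.88 × 10⁻⁶ × 4.57 × 10³² = 1.77 × 10²⁷ m/s².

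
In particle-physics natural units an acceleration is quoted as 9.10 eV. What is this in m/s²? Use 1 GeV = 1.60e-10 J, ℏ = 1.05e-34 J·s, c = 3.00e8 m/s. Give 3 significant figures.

4.16e24 m/s²

Acceleration is [L]/[T]² = c·[E]/ℏ.
1 GeV → c/ℏ × (1 GeV in J) = 4.57e32 m/s².
Convert the energy scale: 9.10 eV = 9.10e-9 GeV.
Result: 9.10e-9 × 4.57e32 = 4.16e24 m/s².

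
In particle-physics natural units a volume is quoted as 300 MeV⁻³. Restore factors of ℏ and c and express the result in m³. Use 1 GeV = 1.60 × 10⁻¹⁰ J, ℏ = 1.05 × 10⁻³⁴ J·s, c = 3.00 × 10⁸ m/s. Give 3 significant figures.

Volume is [L]³ = [E]⁻³·(ℏc)³.
1 GeV⁻³ → (ℏc)³ × (1 GeV in J)⁻³ = 7.63 × 10⁻⁴⁸ m³.
Convert the energy scale: 300 MeV⁻³ = 3.00 × 10¹¹ GeV⁻³.
Result: 3.00 × 10¹¹ × 7.63 × 10⁻⁴⁸ = 2.29 × 10⁻³⁶ m³.

2.29 × 10⁻³⁶ m³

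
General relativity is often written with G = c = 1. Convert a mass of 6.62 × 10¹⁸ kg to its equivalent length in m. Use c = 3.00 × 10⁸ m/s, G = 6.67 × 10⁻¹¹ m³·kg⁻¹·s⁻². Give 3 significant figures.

4.91 × 10⁻⁹ m

In G = c = 1 units mass has dimensions of length; the conversion factor is G/c².
6.62 × 10¹⁸ kg × (G/c²) = 4.91 × 10⁻⁹ m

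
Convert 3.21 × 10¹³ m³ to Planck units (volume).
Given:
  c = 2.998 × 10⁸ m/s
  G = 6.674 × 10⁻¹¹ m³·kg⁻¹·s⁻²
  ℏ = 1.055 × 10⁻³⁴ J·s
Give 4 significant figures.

Planck volume: V_P = (ℏG/c³)^(3/2) = 4.224 × 10⁻¹⁰⁵ m³.
3.21 × 10¹³ / 4.224 × 10⁻¹⁰⁵ = 7.600 × 10¹¹⁷

7.600 × 10¹¹⁷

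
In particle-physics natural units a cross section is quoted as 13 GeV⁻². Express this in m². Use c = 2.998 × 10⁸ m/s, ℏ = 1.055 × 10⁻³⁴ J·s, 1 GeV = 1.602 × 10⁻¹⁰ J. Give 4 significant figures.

Area is [L]² = [E]⁻²·(ℏc)²; restore (ℏc)².
1 GeV⁻² → (ℏc)² × (1 GeV in J)⁻² = 3.898 × 10⁻³² m².
Result: 13 × 3.898 × 10⁻³² = 5.067 × 10⁻³¹ m².

5.067 × 10⁻³¹ m²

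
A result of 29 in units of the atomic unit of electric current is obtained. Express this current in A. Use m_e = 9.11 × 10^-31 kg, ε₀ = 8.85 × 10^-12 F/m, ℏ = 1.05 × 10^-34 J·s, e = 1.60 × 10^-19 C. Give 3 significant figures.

One atomic unit of electric current: I_au = e E_h/ℏ = m_e e⁵/((4πε₀)²ℏ³) = 6.67 × 10^-3 A.
29 × 6.67 × 10^-3 A = 0.193 A

0.193 A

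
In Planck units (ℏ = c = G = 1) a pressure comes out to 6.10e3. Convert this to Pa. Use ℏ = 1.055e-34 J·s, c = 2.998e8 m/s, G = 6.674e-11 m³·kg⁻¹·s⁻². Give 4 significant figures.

2.826e117 Pa

One Planck pressure: p_P = c⁷/(ℏG²) = 4.632e113 Pa.
6.10e3 × 4.632e113 Pa = 2.826e117 Pa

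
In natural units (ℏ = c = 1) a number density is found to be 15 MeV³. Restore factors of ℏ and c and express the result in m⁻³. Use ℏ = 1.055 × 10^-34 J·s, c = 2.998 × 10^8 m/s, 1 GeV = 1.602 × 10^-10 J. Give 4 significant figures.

1.949 × 10^39 m⁻³

Number density is [L]⁻³ = [E]³/(ℏc)³.
1 GeV³ → 1/(ℏc)³ × (1 GeV in J)³ = 1.299 × 10^47 m⁻³.
Convert the energy scale: 15 MeV³ = 1.50 × 10^-8 GeV³.
Result: 1.50 × 10^-8 × 1.299 × 10^47 = 1.949 × 10^39 m⁻³.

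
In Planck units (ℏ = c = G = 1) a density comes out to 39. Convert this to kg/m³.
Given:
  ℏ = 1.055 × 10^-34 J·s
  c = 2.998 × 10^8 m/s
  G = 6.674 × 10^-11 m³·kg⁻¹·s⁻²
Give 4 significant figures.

One Planck density: ρ_P = c⁵/(ℏG²) = 5.154 × 10^96 kg/m³.
39 × 5.154 × 10^96 kg/m³ = 2.010 × 10^98 kg/m³

2.010 × 10^98 kg/m³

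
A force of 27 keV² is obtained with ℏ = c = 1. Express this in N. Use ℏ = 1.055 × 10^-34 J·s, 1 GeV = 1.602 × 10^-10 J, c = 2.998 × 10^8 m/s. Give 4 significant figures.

Force is [E]/[L] = [E]²/(ℏc); restore (ℏc)⁻¹.
1 GeV² → 1/(ℏc) × (1 GeV in J)² = 8.114 × 10^5 N.
Convert the energy scale: 27 keV² = 2.70 × 10^-11 GeV².
Result: 2.70 × 10^-11 × 8.114 × 10^5 = 2.191 × 10^-5 N.

2.191 × 10^-5 N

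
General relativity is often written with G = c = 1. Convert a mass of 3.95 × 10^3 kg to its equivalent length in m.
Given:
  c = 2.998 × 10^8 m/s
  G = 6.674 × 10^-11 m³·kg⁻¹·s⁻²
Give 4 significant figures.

2.933 × 10^-24 m

In G = c = 1 units mass has dimensions of length; the conversion factor is G/c².
3.95 × 10^3 kg × (G/c²) = 2.933 × 10^-24 m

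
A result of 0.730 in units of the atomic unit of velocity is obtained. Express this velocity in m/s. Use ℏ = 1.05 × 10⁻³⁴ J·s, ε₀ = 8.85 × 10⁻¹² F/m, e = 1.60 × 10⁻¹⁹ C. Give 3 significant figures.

1.60 × 10⁶ m/s

One atomic unit of velocity: v_au = e²/(4πε₀ℏ) = 2.19 × 10⁶ m/s.
0.730 × 2.19 × 10⁶ m/s = 1.60 × 10⁶ m/s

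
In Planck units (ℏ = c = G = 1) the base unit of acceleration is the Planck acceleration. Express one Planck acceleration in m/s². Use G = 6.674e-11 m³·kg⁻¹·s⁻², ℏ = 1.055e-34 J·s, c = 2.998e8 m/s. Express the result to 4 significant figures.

a_P = √(c⁷/(ℏG))
  = √(3.092e103)
  = 5.560e51 m/s²

5.560e51 m/s²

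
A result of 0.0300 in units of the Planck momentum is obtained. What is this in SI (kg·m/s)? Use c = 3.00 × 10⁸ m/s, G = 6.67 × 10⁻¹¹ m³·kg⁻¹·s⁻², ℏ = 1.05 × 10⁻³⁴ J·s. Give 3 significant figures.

One Planck momentum: p_P = √(ℏc³/G) = 6.52 kg·m/s.
0.0300 × 6.52 kg·m/s = 0.196 kg·m/s

0.196 kg·m/s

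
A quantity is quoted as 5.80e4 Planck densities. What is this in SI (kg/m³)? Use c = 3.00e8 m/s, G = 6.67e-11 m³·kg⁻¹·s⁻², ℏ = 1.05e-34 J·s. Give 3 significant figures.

One Planck density: ρ_P = c⁵/(ℏG²) = 5.20e96 kg/m³.
5.80e4 × 5.20e96 kg/m³ = 3.02e101 kg/m³

3.02e101 kg/m³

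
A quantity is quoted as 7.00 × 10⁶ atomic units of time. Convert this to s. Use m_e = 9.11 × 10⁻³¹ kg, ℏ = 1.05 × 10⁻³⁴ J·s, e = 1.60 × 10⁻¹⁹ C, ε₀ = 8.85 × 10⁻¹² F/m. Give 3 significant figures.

One atomic unit of time: τ_au = (4πε₀)²ℏ³/(m_e e⁴) = 2.40 × 10⁻¹⁷ s.
7.00 × 10⁶ × 2.40 × 10⁻¹⁷ s = 1.68 × 10⁻¹⁰ s

1.68 × 10⁻¹⁰ s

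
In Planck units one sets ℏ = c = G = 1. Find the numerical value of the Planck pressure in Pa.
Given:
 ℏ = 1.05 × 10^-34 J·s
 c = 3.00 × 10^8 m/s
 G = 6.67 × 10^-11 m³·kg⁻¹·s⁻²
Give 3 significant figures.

p_P = c⁷/(ℏG²)
  = 2.19 × 10^59 / 4.67 × 10^-55
  = 4.68 × 10^113 Pa

4.68 × 10^113 Pa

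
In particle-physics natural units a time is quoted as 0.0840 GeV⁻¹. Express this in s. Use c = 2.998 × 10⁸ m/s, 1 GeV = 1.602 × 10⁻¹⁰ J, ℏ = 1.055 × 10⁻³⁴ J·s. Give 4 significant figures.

A time is [E]⁻¹ in ℏ=c=1; restore one factor of ℏ.
1 GeV⁻¹ → ℏ × (1 GeV in J)⁻¹ = 6.586 × 10⁻²⁵ s.
Result: 0.0840 × 6.586 × 10⁻²⁵ = 5.532 × 10⁻²⁶ s.

5.532 × 10⁻²⁶ s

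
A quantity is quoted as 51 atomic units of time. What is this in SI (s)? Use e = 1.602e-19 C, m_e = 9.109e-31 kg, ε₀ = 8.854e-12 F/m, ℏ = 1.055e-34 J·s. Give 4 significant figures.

One atomic unit of time: τ_au = (4πε₀)²ℏ³/(m_e e⁴) = 2.423e-17 s.
51 × 2.423e-17 s = 1.236e-15 s

1.236e-15 s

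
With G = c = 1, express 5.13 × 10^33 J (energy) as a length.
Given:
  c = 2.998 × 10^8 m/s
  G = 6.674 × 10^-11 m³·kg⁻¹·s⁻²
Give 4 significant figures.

Energy → length via G/c⁴.
5.13 × 10^33 J × (G/c⁴) = 4.238 × 10^-11 m

4.238 × 10^-11 m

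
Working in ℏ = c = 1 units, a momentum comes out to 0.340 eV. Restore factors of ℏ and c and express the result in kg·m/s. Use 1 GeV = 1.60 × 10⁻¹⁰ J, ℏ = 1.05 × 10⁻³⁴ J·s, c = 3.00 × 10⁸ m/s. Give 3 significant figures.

Momentum is [E]/c; divide by c.
1 GeV → 1/c × (1 GeV in J) = 5.33 × 10⁻¹⁹ kg·m/s.
Convert the energy scale: 0.340 eV = 3.40 × 10⁻¹⁰ GeV.
Result: 3.40 × 10⁻¹⁰ × 5.33 × 10⁻¹⁹ = 1.81 × 10⁻²⁸ kg·m/s.

1.81 × 10⁻²⁸ kg·m/s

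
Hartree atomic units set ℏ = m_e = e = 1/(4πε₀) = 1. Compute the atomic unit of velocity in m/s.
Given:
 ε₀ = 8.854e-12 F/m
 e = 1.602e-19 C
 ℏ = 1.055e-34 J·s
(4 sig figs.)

The unique combination of the constants set to 1 with dimensions of velocity is v_au = e²/(4πε₀ℏ).
  = 2.566e-38 / 1.174e-44
  = 2.186e6 m/s

2.186e6 m/s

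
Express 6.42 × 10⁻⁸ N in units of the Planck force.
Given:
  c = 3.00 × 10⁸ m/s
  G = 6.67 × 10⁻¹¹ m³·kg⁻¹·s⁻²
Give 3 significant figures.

5.29 × 10⁻⁵²

Planck force: F_P = c⁴/G = 1.21 × 10⁴⁴ N.
6.42 × 10⁻⁸ / 1.21 × 10⁴⁴ = 5.29 × 10⁻⁵²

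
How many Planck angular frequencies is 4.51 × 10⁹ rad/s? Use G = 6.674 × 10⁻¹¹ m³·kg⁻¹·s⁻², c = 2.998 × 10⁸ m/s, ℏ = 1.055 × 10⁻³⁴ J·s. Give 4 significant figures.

Planck angular frequency: ω_P = √(c⁵/(ℏG)) = 1.855 × 10⁴³ rad/s.
4.51 × 10⁹ / 1.855 × 10⁴³ = 2.432 × 10⁻³⁴

2.432 × 10⁻³⁴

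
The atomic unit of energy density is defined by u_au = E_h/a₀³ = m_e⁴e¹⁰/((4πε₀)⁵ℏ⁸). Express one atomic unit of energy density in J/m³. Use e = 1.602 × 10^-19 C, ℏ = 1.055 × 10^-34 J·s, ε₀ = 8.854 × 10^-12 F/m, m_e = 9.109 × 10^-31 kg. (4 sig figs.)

u_au = E_h/a₀³ = m_e⁴e¹⁰/((4πε₀)⁵ℏ⁸)
E_h = 4.354 × 10^-18 J
a₀ = 5.297 × 10^-11 m
E_h/a₀³ = 2.929 × 10^13 J/m³

2.929 × 10^13 J/m³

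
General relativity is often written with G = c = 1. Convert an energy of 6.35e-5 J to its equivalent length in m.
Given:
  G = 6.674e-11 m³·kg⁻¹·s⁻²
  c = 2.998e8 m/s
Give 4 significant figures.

5.246e-49 m

Energy → length via G/c⁴.
6.35e-5 J × (G/c⁴) = 5.246e-49 m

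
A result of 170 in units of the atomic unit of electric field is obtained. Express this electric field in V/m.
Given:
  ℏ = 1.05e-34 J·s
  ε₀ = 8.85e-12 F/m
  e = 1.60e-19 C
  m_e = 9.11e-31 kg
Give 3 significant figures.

One atomic unit of electric field: E_au = E_h/(e a₀) = m_e²e⁵/((4πε₀)³ℏ⁴) = 5.20e11 V/m.
170 × 5.20e11 V/m = 8.85e13 V/m

8.85e13 V/m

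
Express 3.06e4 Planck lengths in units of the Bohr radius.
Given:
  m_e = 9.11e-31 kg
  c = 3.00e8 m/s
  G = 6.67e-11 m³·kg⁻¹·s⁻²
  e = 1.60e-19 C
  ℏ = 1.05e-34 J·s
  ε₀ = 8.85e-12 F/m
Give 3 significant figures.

9.37e-21

Planck length: ℓ_P = √(ℏG/c³) = 1.61e-35 m
Bohr radius: a₀ = 4πε₀ℏ²/(m_e e²) = 5.26e-11 m
3.06e4 × 1.61e-35 / 5.26e-11 = 9.37e-21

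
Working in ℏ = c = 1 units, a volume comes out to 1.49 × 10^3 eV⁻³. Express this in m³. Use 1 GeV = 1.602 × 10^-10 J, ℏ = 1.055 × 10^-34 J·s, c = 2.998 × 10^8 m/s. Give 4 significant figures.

1.147 × 10^-17 m³

Volume is [L]³ = [E]⁻³·(ℏc)³.
1 GeV⁻³ → (ℏc)³ × (1 GeV in J)⁻³ = 7.696 × 10^-48 m³.
Convert the energy scale: 1.49 × 10^3 eV⁻³ = 1.49 × 10^30 GeV⁻³.
Result: 1.49 × 10^30 × 7.696 × 10^-48 = 1.147 × 10^-17 m³.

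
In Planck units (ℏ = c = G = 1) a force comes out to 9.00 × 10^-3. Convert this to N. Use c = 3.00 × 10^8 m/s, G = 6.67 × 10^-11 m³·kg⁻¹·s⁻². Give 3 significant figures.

1.09 × 10^42 N

One Planck force: F_P = c⁴/G = 1.21 × 10^44 N.
9.00 × 10^-3 × 1.21 × 10^44 N = 1.09 × 10^42 N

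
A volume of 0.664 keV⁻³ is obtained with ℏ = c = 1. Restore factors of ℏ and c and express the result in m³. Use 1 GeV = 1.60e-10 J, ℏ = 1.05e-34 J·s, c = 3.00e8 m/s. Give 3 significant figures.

Volume is [L]³ = [E]⁻³·(ℏc)³.
1 GeV⁻³ → (ℏc)³ × (1 GeV in J)⁻³ = 7.63e-48 m³.
Convert the energy scale: 0.664 keV⁻³ = 6.64e17 GeV⁻³.
Result: 6.64e17 × 7.63e-48 = 5.07e-30 m³.

5.07e-30 m³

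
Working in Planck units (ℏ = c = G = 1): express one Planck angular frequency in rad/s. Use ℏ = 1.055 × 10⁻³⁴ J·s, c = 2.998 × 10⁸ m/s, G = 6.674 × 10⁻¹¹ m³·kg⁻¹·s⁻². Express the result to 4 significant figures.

1.855 × 10⁴³ rad/s

Dimensional analysis gives ω_P = √(c⁵/(ℏG)).
  = √(3.440 × 10⁸⁶)
  = 1.855 × 10⁴³ rad/s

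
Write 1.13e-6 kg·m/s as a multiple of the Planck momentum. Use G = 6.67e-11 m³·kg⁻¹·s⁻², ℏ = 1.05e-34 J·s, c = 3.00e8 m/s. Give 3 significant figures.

1.73e-7

Planck momentum: p_P = √(ℏc³/G) = 6.52 kg·m/s.
1.13e-6 / 6.52 = 1.73e-7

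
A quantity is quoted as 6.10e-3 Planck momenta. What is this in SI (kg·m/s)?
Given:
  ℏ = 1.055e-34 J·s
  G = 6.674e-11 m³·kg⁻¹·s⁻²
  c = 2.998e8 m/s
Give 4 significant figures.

0.03981 kg·m/s

One Planck momentum: p_P = √(ℏc³/G) = 6.527 kg·m/s.
6.10e-3 × 6.527 kg·m/s = 0.03981 kg·m/s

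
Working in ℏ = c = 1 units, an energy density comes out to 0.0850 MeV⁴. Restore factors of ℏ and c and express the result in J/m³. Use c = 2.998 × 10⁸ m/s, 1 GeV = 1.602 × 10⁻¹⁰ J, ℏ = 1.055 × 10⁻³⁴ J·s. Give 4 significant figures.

[E]/[L]³ = [E]⁴/(ℏc)³; restore (ℏc)⁻³.
1 GeV⁴ → 1/(ℏc)³ × (1 GeV in J)⁴ = 2.082 × 10³⁷ J/m³.
Convert the energy scale: 0.0850 MeV⁴ = 8.50 × 10⁻¹⁴ GeV⁴.
Result: 8.50 × 10⁻¹⁴ × 2.082 × 10³⁷ = 1.769 × 10²⁴ J/m³.

1.769 × 10²⁴ J/m³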